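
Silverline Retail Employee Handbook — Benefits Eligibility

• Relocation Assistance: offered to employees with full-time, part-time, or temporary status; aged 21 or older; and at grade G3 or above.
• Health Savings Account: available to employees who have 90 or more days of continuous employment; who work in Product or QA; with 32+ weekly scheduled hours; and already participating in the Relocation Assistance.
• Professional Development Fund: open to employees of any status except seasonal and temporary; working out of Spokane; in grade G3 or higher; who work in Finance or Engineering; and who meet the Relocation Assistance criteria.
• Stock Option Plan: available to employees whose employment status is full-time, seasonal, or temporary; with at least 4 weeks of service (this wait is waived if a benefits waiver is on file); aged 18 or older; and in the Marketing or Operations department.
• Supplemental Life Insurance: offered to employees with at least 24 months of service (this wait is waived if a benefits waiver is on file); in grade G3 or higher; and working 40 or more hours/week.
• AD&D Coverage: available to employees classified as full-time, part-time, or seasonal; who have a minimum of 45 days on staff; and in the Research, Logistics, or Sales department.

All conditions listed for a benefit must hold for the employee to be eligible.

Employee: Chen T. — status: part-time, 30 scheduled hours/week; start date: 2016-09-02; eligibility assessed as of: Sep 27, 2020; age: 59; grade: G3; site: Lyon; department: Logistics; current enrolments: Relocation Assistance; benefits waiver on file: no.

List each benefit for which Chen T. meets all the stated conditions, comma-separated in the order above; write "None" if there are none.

Service from 2016-09-02 to Sep 27, 2020: 1486 days.
Relocation Assistance — status part-time ✓; age 59 ≥ 21 ✓; grade G3 ≥ G3 ✓ → eligible.
Health Savings Account — service 1486 days ≥ 90 days ✓; dept Logistics ✗ → not eligible.
Professional Development Fund — status part-time ✓ (not excluded); site Lyon ✗ (not Spokane) → not eligible.
Stock Option Plan — status part-time ✗ (requires full-time, seasonal, or temporary) → not eligible.
Supplemental Life Insurance — no waiver, service 1486 days ≥ 24 months (≈720 days) ✓; grade G3 ≥ G3 ✓; 30 hrs/wk < 40 ✗ → not eligible.
AD&D Coverage — status part-time ✓; service 1486 days ≥ 45 days ✓; dept Logistics ✓ → eligible.

Relocation Assistance, AD&D Coverage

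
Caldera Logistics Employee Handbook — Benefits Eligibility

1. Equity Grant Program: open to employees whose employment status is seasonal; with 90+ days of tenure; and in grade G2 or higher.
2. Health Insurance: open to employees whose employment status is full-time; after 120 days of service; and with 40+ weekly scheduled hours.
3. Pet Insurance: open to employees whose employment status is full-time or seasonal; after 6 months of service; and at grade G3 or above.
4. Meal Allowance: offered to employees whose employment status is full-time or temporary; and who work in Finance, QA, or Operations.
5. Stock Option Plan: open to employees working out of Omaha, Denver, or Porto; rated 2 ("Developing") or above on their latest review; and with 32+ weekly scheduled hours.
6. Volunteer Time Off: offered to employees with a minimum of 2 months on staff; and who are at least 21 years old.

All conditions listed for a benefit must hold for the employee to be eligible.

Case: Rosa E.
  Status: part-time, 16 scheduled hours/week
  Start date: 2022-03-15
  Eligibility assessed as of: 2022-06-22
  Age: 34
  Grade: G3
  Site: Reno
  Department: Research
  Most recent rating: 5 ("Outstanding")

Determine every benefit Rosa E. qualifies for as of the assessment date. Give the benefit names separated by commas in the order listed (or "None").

Volunteer Time Off

Service from 2022-03-15 to 2022-06-22: 99 days.
Equity Grant Program — status part-time ✗ (requires seasonal) → not eligible.
Health Insurance — status part-time ✗ (requires full-time) → not eligible.
Pet Insurance — status part-time ✗ (requires full-time or seasonal) → not eligible.
Meal Allowance — status part-time ✗ (requires full-time or temporary) → not eligible.
Stock Option Plan — site Reno ✗ (not Omaha, Denver, or Porto) → not eligible.
Volunteer Time Off — service 99 days ≥ 2 months (≈60 days) ✓; age 34 ≥ 21 ✓ → eligible.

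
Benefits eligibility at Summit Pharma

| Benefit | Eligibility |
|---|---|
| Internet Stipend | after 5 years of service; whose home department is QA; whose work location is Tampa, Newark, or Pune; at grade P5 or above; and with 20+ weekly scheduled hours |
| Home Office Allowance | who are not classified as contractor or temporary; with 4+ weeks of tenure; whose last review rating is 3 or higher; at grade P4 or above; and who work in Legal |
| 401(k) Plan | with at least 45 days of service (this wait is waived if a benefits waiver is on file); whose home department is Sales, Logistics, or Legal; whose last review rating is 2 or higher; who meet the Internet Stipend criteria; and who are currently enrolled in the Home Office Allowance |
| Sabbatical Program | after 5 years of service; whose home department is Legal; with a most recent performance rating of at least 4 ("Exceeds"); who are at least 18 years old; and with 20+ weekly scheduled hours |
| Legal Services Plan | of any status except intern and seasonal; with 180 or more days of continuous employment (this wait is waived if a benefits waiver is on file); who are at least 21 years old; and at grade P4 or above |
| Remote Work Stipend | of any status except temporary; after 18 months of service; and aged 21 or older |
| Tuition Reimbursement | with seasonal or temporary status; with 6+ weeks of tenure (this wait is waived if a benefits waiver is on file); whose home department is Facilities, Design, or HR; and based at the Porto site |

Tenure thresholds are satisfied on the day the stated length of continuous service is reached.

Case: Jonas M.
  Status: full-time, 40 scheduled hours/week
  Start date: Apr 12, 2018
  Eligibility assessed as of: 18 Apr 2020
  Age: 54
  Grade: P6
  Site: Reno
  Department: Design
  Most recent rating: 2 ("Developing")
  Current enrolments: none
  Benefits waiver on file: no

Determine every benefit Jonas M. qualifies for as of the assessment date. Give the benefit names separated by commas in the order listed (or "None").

Service from Apr 12, 2018 to 18 Apr 2020: 737 days.
Internet Stipend — service 737 days < 5 years (≈1825 days) ✗ → not eligible.
Home Office Allowance — status full-time ✓ (not excluded); service 737 days ≥ 4 weeks (≈28 days) ✓; rating 2 < 3 ✗ → not eligible.
401(k) Plan — no waiver, service 737 days ≥ 45 days ✓; dept Design ✗ → not eligible.
Sabbatical Program — service 737 days < 5 years (≈1825 days) ✗ → not eligible.
Legal Services Plan — status full-time ✓ (not excluded); no waiver, service 737 days ≥ 180 days ✓; age 54 ≥ 21 ✓; grade P6 ≥ P4 ✓ → eligible.
Remote Work Stipend — status full-time ✓ (not excluded); service 737 days ≥ 18 months (≈540 days) ✓; age 54 ≥ 21 ✓ → eligible.
Tuition Reimbursement — status full-time ✗ (requires seasonal or temporary) → not eligible.

Legal Services Plan, Remote Work Stipend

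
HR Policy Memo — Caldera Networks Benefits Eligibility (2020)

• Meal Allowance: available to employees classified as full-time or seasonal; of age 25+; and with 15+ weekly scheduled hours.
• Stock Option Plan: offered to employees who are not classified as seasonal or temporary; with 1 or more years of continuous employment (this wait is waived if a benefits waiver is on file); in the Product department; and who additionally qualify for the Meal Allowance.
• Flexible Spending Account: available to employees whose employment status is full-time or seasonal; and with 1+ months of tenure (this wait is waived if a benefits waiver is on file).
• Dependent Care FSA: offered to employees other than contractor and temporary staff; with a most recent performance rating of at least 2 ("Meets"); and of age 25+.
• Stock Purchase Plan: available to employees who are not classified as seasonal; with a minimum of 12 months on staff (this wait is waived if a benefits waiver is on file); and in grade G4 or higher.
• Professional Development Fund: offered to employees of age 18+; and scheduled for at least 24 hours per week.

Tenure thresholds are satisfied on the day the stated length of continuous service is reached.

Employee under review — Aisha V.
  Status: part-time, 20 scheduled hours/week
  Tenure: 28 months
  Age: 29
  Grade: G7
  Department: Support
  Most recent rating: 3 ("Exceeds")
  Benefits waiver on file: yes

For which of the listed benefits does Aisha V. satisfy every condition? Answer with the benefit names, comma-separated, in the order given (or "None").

Dependent Care FSA, Stock Purchase Plan

Meal Allowance — status part-time ✗ (requires full-time or seasonal) → not eligible.
Stock Option Plan — status part-time ✓ (not excluded); benefits waiver on file ✓; dept Support ✗ → not eligible.
Flexible Spending Account — status part-time ✗ (requires full-time or seasonal) → not eligible.
Dependent Care FSA — status part-time ✓ (not excluded); rating 3 ≥ 2 ✓; age 29 ≥ 25 ✓ → eligible.
Stock Purchase Plan — status part-time ✓ (not excluded); benefits waiver on file ✓; grade G7 ≥ G4 ✓ → eligible.
Professional Development Fund — age 29 ≥ 18 ✓; 20 hrs/wk < 24 ✗ → not eligible.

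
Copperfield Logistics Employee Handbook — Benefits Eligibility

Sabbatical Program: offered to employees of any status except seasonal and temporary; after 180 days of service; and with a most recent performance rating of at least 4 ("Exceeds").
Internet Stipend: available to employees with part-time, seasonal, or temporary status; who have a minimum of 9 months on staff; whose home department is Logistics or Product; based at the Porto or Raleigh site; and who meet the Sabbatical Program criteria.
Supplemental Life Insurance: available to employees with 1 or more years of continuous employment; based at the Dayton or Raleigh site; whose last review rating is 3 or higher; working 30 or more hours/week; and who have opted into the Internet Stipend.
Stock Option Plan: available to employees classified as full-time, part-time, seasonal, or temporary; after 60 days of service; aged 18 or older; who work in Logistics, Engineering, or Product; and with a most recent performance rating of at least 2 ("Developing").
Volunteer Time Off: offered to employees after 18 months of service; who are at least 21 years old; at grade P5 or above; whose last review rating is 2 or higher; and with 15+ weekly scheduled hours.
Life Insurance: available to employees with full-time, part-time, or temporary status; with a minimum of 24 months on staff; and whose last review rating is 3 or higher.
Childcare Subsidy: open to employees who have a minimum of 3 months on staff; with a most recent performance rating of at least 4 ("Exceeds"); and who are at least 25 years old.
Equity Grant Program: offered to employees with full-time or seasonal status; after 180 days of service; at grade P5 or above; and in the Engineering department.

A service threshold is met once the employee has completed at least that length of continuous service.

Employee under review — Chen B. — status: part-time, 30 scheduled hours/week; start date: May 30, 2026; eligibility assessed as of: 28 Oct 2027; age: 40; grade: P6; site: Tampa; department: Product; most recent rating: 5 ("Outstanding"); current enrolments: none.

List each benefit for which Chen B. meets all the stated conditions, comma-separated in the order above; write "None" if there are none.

Sabbatical Program, Stock Option Plan, Childcare Subsidy

Service from May 30, 2026 to 28 Oct 2027: 516 days.
Sabbatical Program — status part-time ✓ (not excluded); service 516 days ≥ 180 days ✓; rating 5 ≥ 4 ✓ → eligible.
Internet Stipend — status part-time ✓; service 516 days ≥ 9 months (≈270 days) ✓; dept Product ✓; site Tampa ✗ (not Porto or Raleigh) → not eligible.
Supplemental Life Insurance — service 516 days ≥ 1 year (≈365 days) ✓; site Tampa ✗ (not Dayton or Raleigh) → not eligible.
Stock Option Plan — status part-time ✓; service 516 days ≥ 60 days ✓; age 40 ≥ 18 ✓; dept Product ✓; rating 5 ≥ 2 ✓ → eligible.
Volunteer Time Off — service 516 days < 18 months (≈540 days) ✗ → not eligible.
Life Insurance — status part-time ✓; service 516 days < 24 months (≈720 days) ✗ → not eligible.
Childcare Subsidy — service 516 days ≥ 3 months (≈90 days) ✓; rating 5 ≥ 4 ✓; age 40 ≥ 25 ✓ → eligible.
Equity Grant Program — status part-time ✗ (requires full-time or seasonal) → not eligible.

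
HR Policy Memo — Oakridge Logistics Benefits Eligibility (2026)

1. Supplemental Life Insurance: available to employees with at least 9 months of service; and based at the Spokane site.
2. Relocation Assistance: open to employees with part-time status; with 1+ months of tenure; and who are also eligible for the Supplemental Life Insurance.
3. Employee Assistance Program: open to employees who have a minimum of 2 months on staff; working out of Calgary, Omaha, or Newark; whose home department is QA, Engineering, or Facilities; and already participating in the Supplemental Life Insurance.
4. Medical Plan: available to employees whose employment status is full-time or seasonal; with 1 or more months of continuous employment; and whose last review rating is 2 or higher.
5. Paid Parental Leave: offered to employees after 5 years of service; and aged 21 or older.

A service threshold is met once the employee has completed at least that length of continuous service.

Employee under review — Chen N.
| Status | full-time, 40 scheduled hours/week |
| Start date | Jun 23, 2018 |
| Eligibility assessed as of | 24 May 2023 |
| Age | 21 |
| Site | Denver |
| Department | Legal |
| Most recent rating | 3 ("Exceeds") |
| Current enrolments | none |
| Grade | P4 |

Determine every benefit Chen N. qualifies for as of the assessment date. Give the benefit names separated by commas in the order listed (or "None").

Service from Jun 23, 2018 to 24 May 2023: 1796 days.
Supplemental Life Insurance — service 1796 days ≥ 9 months (≈270 days) ✓; site Denver ✗ (not Spokane) → not eligible.
Relocation Assistance — status full-time ✗ (requires part-time) → not eligible.
Employee Assistance Program — service 1796 days ≥ 2 months (≈60 days) ✓; site Denver ✗ (not Calgary, Omaha, or Newark) → not eligible.
Medical Plan — status full-time ✓; service 1796 days ≥ 1 month (≈30 days) ✓; rating 3 ≥ 2 ✓ → eligible.
Paid Parental Leave — service 1796 days < 5 years (≈1825 days) ✗ → not eligible.

Medical Plan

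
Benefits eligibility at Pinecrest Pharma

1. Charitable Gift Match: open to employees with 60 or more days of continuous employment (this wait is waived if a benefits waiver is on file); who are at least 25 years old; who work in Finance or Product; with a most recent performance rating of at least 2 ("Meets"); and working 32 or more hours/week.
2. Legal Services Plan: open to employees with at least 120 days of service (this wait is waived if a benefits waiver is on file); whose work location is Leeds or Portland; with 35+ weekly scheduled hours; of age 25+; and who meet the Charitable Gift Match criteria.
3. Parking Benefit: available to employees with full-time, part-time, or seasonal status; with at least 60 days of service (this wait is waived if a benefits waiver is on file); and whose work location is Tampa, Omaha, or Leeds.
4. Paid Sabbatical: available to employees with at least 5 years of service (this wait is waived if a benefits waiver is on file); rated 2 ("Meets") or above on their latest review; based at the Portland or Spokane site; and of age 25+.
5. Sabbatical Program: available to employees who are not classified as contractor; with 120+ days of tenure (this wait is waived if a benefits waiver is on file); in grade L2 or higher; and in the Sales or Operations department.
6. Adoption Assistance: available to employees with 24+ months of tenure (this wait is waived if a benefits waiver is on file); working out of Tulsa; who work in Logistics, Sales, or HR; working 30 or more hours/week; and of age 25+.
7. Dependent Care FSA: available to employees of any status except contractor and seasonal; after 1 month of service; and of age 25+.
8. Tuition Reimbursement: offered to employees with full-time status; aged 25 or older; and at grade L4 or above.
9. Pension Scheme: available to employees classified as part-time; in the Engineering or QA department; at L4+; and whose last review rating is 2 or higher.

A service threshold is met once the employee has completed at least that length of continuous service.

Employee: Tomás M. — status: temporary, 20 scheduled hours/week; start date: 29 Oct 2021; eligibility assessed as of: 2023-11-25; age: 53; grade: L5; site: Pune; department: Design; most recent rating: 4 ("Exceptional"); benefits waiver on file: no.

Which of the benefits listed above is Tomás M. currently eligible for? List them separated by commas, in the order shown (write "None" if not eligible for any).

Dependent Care FSA

Service from 29 Oct 2021 to 2023-11-25: 757 days.
Charitable Gift Match — no waiver, service 757 days ≥ 60 days ✓; age 53 ≥ 25 ✓; dept Design ✗ → not eligible.
Legal Services Plan — no waiver, service 757 days ≥ 120 days ✓; site Pune ✗ (not Leeds or Portland) → not eligible.
Parking Benefit — status temporary ✗ (requires full-time, part-time, or seasonal) → not eligible.
Paid Sabbatical — no waiver, service 757 days < 5 years (≈1825 days) ✗ → not eligible.
Sabbatical Program — status temporary ✓ (not excluded); no waiver, service 757 days ≥ 120 days ✓; grade L5 ≥ L2 ✓; dept Design ✗ → not eligible.
Adoption Assistance — no waiver, service 757 days ≥ 24 months (≈720 days) ✓; site Pune ✗ (not Tulsa) → not eligible.
Dependent Care FSA — status temporary ✓ (not excluded); service 757 days ≥ 1 month (≈30 days) ✓; age 53 ≥ 25 ✓ → eligible.
Tuition Reimbursement — status temporary ✗ (requires full-time) → not eligible.
Pension Scheme — status temporary ✗ (requires part-time) → not eligible.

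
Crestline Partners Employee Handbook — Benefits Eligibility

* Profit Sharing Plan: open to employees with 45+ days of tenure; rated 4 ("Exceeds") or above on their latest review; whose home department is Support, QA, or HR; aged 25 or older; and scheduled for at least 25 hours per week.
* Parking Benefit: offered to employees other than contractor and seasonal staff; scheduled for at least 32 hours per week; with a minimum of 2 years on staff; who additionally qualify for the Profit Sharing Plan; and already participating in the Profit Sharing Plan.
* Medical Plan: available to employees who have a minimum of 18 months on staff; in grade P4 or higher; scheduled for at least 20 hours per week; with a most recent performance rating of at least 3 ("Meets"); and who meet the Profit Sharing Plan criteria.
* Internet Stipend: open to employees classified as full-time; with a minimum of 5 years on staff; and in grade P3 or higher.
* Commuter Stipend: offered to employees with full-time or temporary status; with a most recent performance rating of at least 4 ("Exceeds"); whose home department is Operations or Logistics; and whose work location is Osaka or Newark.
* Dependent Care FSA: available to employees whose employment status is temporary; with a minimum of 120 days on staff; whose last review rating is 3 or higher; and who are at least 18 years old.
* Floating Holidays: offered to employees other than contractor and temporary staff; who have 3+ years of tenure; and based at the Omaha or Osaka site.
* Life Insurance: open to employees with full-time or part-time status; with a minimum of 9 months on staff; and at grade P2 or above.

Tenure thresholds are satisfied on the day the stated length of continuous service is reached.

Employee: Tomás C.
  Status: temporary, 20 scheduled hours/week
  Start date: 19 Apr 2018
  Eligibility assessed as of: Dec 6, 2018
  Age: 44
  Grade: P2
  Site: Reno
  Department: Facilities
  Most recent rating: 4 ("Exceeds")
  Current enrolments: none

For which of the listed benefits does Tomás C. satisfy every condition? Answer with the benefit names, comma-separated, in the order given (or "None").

Service from 19 Apr 2018 to Dec 6, 2018: 231 days.
Profit Sharing Plan — service 231 days ≥ 45 days ✓; rating 4 ≥ 4 ✓; dept Facilities ✗ → not eligible.
Parking Benefit — status temporary ✓ (not excluded); 20 hrs/wk < 32 ✗ → not eligible.
Medical Plan — service 231 days < 18 months (≈540 days) ✗ → not eligible.
Internet Stipend — status temporary ✗ (requires full-time) → not eligible.
Commuter Stipend — status temporary ✓; rating 4 ≥ 4 ✓; dept Facilities ✗ → not eligible.
Dependent Care FSA — status temporary ✓; service 231 days ≥ 120 days ✓; rating 4 ≥ 3 ✓; age 44 ≥ 18 ✓ → eligible.
Floating Holidays — status temporary ✗ (excluded) → not eligible.
Life Insurance — status temporary ✗ (requires full-time or part-time) → not eligible.

Dependent Care FSA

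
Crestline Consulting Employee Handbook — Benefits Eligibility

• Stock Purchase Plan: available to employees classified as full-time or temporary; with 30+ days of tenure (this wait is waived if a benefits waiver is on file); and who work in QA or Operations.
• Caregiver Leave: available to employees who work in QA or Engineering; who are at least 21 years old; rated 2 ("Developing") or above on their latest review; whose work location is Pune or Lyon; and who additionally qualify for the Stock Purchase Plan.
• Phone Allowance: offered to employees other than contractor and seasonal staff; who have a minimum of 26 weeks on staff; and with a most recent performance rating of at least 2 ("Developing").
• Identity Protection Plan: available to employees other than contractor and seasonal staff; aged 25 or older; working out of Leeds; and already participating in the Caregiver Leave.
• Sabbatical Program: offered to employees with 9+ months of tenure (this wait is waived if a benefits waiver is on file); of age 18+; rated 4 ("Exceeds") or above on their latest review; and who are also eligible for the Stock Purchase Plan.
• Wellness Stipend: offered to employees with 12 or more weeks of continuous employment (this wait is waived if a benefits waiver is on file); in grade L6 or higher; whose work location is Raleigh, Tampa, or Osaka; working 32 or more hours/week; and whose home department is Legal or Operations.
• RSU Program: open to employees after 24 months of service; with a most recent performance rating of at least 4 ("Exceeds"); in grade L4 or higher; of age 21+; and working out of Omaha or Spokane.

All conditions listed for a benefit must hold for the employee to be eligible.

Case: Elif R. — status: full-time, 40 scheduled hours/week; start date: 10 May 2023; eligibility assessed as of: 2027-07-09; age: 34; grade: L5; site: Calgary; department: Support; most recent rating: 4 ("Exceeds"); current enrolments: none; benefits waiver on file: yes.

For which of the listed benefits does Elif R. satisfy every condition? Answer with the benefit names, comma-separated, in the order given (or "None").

Service from 10 May 2023 to 2027-07-09: 1521 days.
Stock Purchase Plan — status full-time ✓; benefits waiver on file ✓; dept Support ✗ → not eligible.
Caregiver Leave — dept Support ✗ → not eligible.
Phone Allowance — status full-time ✓ (not excluded); service 1521 days ≥ 26 weeks (≈182 days) ✓; rating 4 ≥ 2 ✓ → eligible.
Identity Protection Plan — status full-time ✓ (not excluded); age 34 ≥ 25 ✓; site Calgary ✗ (not Leeds) → not eligible.
Sabbatical Program — benefits waiver on file ✓; age 34 ≥ 18 ✓; rating 4 ≥ 4 ✓; not eligible for Stock Purchase Plan ✗ → not eligible.
Wellness Stipend — benefits waiver on file ✓; grade L5 < L6 ✗ → not eligible.
RSU Program — service 1521 days ≥ 24 months (≈720 days) ✓; rating 4 ≥ 4 ✓; grade L5 ≥ L4 ✓; age 34 ≥ 21 ✓; site Calgary ✗ (not Omaha or Spokane) → not eligible.

Phone Allowance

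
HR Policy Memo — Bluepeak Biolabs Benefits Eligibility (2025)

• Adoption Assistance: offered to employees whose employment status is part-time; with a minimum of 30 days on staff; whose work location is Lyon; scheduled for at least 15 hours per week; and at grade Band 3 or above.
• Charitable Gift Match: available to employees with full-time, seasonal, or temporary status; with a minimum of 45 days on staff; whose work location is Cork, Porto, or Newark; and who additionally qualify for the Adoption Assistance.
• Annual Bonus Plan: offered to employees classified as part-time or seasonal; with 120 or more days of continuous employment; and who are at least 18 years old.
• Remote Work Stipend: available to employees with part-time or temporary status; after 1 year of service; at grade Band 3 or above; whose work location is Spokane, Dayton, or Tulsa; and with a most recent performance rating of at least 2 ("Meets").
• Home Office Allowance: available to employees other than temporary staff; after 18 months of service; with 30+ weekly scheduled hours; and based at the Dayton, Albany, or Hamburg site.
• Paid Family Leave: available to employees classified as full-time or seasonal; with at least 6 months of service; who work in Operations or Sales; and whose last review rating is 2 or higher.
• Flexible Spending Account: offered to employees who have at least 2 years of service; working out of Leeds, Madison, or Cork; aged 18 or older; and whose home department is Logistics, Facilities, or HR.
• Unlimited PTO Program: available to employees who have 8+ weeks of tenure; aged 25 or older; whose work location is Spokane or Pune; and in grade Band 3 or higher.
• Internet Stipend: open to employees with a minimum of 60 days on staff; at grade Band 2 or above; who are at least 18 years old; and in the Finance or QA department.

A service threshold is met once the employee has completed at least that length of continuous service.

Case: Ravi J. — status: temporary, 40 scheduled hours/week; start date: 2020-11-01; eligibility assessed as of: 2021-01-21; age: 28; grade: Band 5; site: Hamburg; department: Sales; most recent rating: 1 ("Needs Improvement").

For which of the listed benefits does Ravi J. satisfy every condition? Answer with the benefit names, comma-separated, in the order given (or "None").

None

Service from 2020-11-01 to 2021-01-21: 81 days.
Adoption Assistance — status temporary ✗ (requires part-time) → not eligible.
Charitable Gift Match — status temporary ✓; service 81 days ≥ 45 days ✓; site Hamburg ✗ (not Cork, Porto, or Newark) → not eligible.
Annual Bonus Plan — status temporary ✗ (requires part-time or seasonal) → not eligible.
Remote Work Stipend — status temporary ✓; service 81 days < 1 year (≈365 days) ✗ → not eligible.
Home Office Allowance — status temporary ✗ (excluded) → not eligible.
Paid Family Leave — status temporary ✗ (requires full-time or seasonal) → not eligible.
Flexible Spending Account — service 81 days < 2 years (≈730 days) ✗ → not eligible.
Unlimited PTO Program — service 81 days ≥ 8 weeks (≈56 days) ✓; age 28 ≥ 25 ✓; site Hamburg ✗ (not Spokane or Pune) → not eligible.
Internet Stipend — service 81 days ≥ 60 days ✓; grade Band 5 ≥ Band 2 ✓; age 28 ≥ 18 ✓; dept Sales ✗ → not eligible.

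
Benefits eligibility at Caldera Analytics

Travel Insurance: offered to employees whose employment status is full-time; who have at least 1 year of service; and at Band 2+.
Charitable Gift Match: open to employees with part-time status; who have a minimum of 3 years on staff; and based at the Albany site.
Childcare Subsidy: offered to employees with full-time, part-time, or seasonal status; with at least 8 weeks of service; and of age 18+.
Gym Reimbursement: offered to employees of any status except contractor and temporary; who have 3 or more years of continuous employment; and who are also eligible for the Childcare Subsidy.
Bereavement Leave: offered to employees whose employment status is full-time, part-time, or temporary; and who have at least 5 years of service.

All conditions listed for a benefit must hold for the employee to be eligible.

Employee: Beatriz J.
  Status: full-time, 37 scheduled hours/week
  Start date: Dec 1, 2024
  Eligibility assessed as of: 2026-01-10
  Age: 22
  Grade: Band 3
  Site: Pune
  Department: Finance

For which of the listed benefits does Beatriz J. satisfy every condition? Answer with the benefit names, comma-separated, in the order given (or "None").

Service from Dec 1, 2024 to 2026-01-10: 405 days.
Travel Insurance — status full-time ✓; service 405 days ≥ 1 year (≈365 days) ✓; grade Band 3 ≥ Band 2 ✓ → eligible.
Charitable Gift Match — status full-time ✗ (requires part-time) → not eligible.
Childcare Subsidy — status full-time ✓; service 405 days ≥ 8 weeks (≈56 days) ✓; age 22 ≥ 18 ✓ → eligible.
Gym Reimbursement — status full-time ✓ (not excluded); service 405 days < 3 years (≈1095 days) ✗ → not eligible.
Bereavement Leave — status full-time ✓; service 405 days < 5 years (≈1825 days) ✗ → not eligible.

Travel Insurance, Childcare Subsidy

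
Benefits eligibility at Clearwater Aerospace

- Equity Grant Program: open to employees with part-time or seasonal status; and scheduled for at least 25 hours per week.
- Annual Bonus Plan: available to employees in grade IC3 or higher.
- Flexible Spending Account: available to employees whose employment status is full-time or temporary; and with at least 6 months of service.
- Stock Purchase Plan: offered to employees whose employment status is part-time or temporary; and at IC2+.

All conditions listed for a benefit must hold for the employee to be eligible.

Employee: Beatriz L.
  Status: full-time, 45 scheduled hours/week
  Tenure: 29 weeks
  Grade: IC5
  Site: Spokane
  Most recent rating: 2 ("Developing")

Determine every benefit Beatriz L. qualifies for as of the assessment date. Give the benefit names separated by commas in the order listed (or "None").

Equity Grant Program — status full-time ✗ (requires part-time or seasonal) → not eligible.
Annual Bonus Plan — grade IC5 ≥ IC3 ✓ → eligible.
Flexible Spending Account — status full-time ✓; service 29 weeks ≥ 6 months (≈180 days) ✓ → eligible.
Stock Purchase Plan — status full-time ✗ (requires part-time or temporary) → not eligible.

Annual Bonus Plan, Flexible Spending Account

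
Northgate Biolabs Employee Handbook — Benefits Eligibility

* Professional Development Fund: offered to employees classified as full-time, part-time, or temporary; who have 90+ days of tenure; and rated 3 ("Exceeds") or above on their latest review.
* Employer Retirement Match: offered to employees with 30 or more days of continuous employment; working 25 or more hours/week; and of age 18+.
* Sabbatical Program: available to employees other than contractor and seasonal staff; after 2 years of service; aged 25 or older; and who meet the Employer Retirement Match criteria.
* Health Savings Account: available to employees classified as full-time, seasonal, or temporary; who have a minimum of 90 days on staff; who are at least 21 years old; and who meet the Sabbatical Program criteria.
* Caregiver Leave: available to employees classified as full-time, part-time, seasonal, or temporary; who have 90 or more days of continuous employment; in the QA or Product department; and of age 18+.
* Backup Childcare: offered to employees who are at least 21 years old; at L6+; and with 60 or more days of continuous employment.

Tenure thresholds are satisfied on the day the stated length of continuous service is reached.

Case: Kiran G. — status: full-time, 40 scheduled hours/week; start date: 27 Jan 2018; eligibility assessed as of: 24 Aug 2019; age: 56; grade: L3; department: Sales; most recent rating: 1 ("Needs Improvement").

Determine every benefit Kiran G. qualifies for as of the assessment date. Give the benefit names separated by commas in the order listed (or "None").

Employer Retirement Match

Service from 27 Jan 2018 to 24 Aug 2019: 574 days.
Professional Development Fund — status full-time ✓; service 574 days ≥ 90 days ✓; rating 1 < 3 ✗ → not eligible.
Employer Retirement Match — service 574 days ≥ 30 days ✓; 40 hrs/wk ≥ 25 ✓; age 56 ≥ 18 ✓ → eligible.
Sabbatical Program — status full-time ✓ (not excluded); service 574 days < 2 years (≈730 days) ✗ → not eligible.
Health Savings Account — status full-time ✓; service 574 days ≥ 90 days ✓; age 56 ≥ 21 ✓; not eligible for Sabbatical Program ✗ → not eligible.
Caregiver Leave — status full-time ✓; service 574 days ≥ 90 days ✓; dept Sales ✗ → not eligible.
Backup Childcare — age 56 ≥ 21 ✓; grade L3 < L6 ✗ → not eligible.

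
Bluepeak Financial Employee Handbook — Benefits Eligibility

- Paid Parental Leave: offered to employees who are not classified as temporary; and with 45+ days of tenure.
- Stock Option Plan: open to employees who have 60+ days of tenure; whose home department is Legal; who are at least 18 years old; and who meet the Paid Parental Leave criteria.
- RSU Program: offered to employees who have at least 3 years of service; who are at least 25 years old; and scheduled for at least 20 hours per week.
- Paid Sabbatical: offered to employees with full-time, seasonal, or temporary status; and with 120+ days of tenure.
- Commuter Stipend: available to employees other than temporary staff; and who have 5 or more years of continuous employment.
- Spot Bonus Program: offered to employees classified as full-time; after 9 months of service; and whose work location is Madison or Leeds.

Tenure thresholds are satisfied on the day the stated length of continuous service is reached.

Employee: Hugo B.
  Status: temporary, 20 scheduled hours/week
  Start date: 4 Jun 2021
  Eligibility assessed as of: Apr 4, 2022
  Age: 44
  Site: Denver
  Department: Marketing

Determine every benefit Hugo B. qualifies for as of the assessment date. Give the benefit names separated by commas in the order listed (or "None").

Paid Sabbatical

Service from 4 Jun 2021 to Apr 4, 2022: 304 days.
Paid Parental Leave — status temporary ✗ (excluded) → not eligible.
Stock Option Plan — service 304 days ≥ 60 days ✓; dept Marketing ✗ → not eligible.
RSU Program — service 304 days < 3 years (≈1095 days) ✗ → not eligible.
Paid Sabbatical — status temporary ✓; service 304 days ≥ 120 days ✓ → eligible.
Commuter Stipend — status temporary ✗ (excluded) → not eligible.
Spot Bonus Program — status temporary ✗ (requires full-time) → not eligible.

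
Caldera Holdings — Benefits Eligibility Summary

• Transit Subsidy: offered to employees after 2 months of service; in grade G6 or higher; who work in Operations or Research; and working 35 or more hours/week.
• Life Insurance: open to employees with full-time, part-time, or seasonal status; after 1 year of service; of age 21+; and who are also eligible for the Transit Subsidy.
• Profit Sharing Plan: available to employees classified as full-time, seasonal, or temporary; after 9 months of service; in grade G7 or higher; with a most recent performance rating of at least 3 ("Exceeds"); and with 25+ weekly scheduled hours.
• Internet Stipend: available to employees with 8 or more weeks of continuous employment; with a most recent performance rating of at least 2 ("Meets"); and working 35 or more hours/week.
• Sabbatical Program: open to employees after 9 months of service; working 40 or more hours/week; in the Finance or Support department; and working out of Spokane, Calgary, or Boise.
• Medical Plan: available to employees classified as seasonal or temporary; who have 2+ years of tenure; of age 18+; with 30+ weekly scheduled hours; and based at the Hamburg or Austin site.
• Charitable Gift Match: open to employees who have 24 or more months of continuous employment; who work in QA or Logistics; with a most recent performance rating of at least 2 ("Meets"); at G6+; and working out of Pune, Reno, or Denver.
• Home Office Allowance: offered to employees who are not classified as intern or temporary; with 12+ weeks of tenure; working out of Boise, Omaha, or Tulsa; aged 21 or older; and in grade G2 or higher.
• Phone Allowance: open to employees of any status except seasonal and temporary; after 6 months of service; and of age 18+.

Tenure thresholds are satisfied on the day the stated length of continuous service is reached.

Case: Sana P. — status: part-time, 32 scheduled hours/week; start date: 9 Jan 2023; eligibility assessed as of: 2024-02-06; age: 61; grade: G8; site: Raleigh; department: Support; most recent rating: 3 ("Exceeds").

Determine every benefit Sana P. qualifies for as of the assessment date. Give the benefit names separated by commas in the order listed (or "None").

Phone Allowance

Service from 9 Jan 2023 to 2024-02-06: 393 days.
Transit Subsidy — service 393 days ≥ 2 months (≈60 days) ✓; grade G8 ≥ G6 ✓; dept Support ✗ → not eligible.
Life Insurance — status part-time ✓; service 393 days ≥ 1 year (≈365 days) ✓; age 61 ≥ 21 ✓; not eligible for Transit Subsidy ✗ → not eligible.
Profit Sharing Plan — status part-time ✗ (requires full-time, seasonal, or temporary) → not eligible.
Internet Stipend — service 393 days ≥ 8 weeks (≈56 days) ✓; rating 3 ≥ 2 ✓; 32 hrs/wk < 35 ✗ → not eligible.
Sabbatical Program — service 393 days ≥ 9 months (≈270 days) ✓; 32 hrs/wk < 40 ✗ → not eligible.
Medical Plan — status part-time ✗ (requires seasonal or temporary) → not eligible.
Charitable Gift Match — service 393 days < 24 months (≈720 days) ✗ → not eligible.
Home Office Allowance — status part-time ✓ (not excluded); service 393 days ≥ 12 weeks (≈84 days) ✓; site Raleigh ✗ (not Boise, Omaha, or Tulsa) → not eligible.
Phone Allowance — status part-time ✓ (not excluded); service 393 days ≥ 6 months (≈180 days) ✓; age 61 ≥ 18 ✓ → eligible.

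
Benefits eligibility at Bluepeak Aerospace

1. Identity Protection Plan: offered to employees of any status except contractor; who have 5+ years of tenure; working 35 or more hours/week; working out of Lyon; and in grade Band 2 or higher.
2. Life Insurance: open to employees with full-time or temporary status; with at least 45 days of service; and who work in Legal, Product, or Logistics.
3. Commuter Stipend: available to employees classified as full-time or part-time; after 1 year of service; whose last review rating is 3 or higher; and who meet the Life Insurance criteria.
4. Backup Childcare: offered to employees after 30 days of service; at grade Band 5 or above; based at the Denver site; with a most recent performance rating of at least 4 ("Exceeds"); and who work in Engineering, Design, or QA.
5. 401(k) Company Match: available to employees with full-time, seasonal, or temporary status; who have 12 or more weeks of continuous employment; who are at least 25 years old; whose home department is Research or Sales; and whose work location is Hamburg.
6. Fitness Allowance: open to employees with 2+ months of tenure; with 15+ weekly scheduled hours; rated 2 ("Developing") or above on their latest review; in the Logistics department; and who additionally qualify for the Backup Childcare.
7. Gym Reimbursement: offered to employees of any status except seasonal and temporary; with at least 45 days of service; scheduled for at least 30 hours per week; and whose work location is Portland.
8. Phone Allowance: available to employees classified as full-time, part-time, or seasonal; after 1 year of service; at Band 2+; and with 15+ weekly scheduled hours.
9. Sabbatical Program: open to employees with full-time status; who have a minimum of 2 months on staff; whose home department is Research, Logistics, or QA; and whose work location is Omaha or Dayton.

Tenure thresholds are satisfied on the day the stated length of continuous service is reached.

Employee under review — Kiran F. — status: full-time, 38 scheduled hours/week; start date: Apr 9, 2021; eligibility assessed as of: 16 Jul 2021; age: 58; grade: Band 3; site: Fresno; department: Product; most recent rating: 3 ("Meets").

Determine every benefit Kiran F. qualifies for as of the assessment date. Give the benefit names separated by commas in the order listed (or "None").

Life Insurance

Service from Apr 9, 2021 to 16 Jul 2021: 98 days.
Identity Protection Plan — status full-time ✓ (not excluded); service 98 days < 5 years (≈1825 days) ✗ → not eligible.
Life Insurance — status full-time ✓; service 98 days ≥ 45 days ✓; dept Product ✓ → eligible.
Commuter Stipend — status full-time ✓; service 98 days < 1 year (≈365 days) ✗ → not eligible.
Backup Childcare — service 98 days ≥ 30 days ✓; grade Band 3 < Band 5 ✗ → not eligible.
401(k) Company Match — status full-time ✓; service 98 days ≥ 12 weeks (≈84 days) ✓; age 58 ≥ 25 ✓; dept Product ✗ → not eligible.
Fitness Allowance — service 98 days ≥ 2 months (≈60 days) ✓; 38 hrs/wk ≥ 15 ✓; rating 3 ≥ 2 ✓; dept Product ✗ → not eligible.
Gym Reimbursement — status full-time ✓ (not excluded); service 98 days ≥ 45 days ✓; 38 hrs/wk ≥ 30 ✓; site Fresno ✗ (not Portland) → not eligible.
Phone Allowance — status full-time ✓; service 98 days < 1 year (≈365 days) ✗ → not eligible.
Sabbatical Program — status full-time ✓; service 98 days ≥ 2 months (≈60 days) ✓; dept Product ✗ → not eligible.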